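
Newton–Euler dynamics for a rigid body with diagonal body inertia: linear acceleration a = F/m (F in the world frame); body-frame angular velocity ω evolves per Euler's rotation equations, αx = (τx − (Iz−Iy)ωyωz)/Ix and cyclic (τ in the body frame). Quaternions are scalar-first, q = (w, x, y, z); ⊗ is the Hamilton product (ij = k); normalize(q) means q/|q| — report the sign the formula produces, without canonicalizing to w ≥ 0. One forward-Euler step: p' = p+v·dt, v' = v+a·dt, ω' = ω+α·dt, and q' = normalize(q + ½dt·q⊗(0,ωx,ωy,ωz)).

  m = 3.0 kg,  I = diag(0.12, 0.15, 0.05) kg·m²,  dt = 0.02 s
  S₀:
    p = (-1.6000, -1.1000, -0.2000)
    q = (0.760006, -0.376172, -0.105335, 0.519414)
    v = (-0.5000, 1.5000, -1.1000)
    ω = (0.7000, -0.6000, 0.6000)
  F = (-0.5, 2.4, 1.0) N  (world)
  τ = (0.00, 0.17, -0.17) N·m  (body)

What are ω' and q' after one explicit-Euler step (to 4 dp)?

ω' = (0.6940, -0.5813, 0.5370)
q' = (0.7588, -0.3683, -0.1040, 0.5269)

angular accel α = (-0.3000, 0.9373, -3.1480)
ω' = ω + α·dt = (0.6940, -0.5813, 0.5370)
2q̇ = q⊗(0,ω) = (-0.1115290, 0.7804516, 0.1332894, 0.7554413)
q' = normalize(q + ½dt·q⊗(0,ω)) = (0.7588, -0.3683, -0.1040, 0.5269)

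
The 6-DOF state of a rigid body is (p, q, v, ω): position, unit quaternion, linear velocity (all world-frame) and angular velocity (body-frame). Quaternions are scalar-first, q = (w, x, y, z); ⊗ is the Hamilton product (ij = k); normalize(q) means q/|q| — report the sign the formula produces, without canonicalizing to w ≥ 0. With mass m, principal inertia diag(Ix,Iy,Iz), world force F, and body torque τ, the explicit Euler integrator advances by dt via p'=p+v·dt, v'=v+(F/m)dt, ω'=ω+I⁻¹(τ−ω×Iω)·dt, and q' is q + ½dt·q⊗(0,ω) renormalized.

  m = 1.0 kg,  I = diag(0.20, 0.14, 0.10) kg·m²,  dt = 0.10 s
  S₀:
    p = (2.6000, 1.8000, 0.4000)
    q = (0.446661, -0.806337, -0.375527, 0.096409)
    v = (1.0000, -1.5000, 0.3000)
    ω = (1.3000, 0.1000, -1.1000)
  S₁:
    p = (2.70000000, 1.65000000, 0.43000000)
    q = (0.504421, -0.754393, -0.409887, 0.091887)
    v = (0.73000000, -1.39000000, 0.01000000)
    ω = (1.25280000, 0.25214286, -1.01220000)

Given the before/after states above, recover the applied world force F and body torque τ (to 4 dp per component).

rate change Δω = (-0.04720000, 0.15214286, 0.08780000)
τ = I·(Δω/dt) + ω₀×(Iω₀) = (-0.0900, 0.0700, 0.0800)
Δv = v₁−v₀ = (-0.27000000, 0.11000000, -0.29000000)
F = m·Δv/dt = (-2.7000, 1.1000, -2.9000)

F = (-2.7000, 1.1000, -2.9000)
τ = (-0.0900, 0.0700, 0.0800)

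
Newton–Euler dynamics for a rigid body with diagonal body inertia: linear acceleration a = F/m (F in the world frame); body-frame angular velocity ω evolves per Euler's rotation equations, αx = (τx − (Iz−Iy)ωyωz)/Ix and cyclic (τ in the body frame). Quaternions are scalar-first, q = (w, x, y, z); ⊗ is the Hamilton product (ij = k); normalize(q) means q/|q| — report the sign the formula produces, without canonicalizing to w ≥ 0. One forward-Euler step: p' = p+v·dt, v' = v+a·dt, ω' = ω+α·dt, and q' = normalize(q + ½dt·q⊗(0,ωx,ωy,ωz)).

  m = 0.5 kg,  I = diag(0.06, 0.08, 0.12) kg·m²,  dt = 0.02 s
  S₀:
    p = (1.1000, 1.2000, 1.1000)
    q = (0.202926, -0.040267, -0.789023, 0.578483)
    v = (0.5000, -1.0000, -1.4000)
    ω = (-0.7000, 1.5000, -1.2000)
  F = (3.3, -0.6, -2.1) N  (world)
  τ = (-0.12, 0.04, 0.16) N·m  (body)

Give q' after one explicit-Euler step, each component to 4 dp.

q' = (0.2214, -0.0409, -0.7903, 0.5698)

Hamilton product q⊗(0,ω) = (1.8495272, -0.0629451, -0.1488695, -0.8562278)
updated quaternion q' = (0.2214, -0.0409, -0.7903, 0.5698)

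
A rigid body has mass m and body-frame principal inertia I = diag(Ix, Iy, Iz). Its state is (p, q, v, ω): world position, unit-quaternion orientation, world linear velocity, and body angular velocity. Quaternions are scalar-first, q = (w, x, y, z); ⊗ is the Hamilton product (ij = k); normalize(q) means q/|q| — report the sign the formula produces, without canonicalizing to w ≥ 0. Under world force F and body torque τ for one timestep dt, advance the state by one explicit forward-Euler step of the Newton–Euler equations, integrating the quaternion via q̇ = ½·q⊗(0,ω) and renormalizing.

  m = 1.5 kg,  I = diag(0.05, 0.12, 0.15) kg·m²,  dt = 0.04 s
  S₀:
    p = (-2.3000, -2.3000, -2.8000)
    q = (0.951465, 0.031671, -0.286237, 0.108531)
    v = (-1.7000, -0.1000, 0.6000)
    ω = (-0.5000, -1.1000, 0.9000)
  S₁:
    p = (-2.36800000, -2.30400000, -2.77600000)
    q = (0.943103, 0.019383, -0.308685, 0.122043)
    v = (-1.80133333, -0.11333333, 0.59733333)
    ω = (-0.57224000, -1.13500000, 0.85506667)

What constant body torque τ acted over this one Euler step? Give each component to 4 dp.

τ = (-0.1200, -0.0600, -0.1300)

rate change Δω = (-0.07224000, -0.03500000, -0.04493333)
gyro term ω₀×Iω₀ = (-0.0297, 0.0450, 0.0385)
τ = I·(Δω/dt) + ω₀×(Iω₀) = (-0.1200, -0.0600, -0.1300)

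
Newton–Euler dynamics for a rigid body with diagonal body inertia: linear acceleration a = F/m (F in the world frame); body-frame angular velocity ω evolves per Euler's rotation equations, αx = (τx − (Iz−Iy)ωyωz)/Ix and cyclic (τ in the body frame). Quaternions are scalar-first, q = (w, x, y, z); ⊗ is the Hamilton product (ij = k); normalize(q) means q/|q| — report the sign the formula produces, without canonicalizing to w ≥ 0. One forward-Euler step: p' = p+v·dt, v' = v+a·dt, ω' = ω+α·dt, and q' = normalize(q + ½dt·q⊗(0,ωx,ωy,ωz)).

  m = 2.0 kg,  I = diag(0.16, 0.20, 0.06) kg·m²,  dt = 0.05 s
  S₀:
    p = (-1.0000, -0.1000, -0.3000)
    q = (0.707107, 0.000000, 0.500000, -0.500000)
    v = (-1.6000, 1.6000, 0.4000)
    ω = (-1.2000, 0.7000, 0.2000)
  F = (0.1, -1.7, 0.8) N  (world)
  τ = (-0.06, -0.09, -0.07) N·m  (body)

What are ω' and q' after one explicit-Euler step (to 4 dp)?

ω' = (-1.2126, 0.6835, 0.1697)
q' = (0.7004, -0.0100, 0.5270, -0.4812)

angular accel α = (-0.2525, -0.3300, -0.6067)
ω' = ω + α·dt = (-1.2126, 0.6835, 0.1697)
2q̇ = q⊗(0,ω) = (-0.2500000, -0.3985284, 1.0949749, 0.7414214)
q' = normalize(q + ½dt·q⊗(0,ω)) = (0.7004, -0.0100, 0.5270, -0.4812)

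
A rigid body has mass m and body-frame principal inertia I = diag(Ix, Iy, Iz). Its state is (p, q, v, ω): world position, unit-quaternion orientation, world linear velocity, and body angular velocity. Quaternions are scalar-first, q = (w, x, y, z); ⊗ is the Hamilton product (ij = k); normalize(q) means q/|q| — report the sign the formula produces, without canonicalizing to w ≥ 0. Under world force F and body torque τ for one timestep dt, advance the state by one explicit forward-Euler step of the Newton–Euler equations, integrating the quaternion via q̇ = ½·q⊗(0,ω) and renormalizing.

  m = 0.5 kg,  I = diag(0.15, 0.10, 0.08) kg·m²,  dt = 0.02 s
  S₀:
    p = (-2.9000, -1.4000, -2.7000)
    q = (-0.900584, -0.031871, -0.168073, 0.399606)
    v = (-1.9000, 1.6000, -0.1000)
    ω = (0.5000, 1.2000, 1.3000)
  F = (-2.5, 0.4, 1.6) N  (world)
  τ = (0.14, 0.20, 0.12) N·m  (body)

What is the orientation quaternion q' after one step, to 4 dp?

q⊗(0,ω) = (-0.3018647, -1.1483141, -0.8394655, -1.1249679)
updated quaternion q' = (-0.9034, -0.0433, -0.1764, 0.3883)

q' = (-0.9034, -0.0433, -0.1764, 0.3883)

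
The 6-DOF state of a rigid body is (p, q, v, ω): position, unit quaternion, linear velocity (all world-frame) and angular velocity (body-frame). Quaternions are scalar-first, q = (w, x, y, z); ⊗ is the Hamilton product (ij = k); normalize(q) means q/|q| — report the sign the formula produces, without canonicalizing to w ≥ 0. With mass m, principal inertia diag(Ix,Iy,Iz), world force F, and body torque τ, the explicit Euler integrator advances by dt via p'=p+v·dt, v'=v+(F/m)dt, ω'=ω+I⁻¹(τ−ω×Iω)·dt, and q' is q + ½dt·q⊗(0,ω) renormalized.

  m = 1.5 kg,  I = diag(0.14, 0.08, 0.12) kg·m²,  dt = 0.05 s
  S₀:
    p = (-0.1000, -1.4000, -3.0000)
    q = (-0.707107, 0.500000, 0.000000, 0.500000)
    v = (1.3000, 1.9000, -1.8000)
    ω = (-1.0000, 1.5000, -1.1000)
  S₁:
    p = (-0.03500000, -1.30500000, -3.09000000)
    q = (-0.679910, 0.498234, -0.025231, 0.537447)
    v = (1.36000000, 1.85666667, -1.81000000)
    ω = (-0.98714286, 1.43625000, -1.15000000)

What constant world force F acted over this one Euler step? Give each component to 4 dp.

F = (1.8000, -1.3000, -0.3000)

v₁ − v₀ = (0.06000000, -0.04333333, -0.01000000)
F = m·Δv/dt = (1.8000, -1.3000, -0.3000)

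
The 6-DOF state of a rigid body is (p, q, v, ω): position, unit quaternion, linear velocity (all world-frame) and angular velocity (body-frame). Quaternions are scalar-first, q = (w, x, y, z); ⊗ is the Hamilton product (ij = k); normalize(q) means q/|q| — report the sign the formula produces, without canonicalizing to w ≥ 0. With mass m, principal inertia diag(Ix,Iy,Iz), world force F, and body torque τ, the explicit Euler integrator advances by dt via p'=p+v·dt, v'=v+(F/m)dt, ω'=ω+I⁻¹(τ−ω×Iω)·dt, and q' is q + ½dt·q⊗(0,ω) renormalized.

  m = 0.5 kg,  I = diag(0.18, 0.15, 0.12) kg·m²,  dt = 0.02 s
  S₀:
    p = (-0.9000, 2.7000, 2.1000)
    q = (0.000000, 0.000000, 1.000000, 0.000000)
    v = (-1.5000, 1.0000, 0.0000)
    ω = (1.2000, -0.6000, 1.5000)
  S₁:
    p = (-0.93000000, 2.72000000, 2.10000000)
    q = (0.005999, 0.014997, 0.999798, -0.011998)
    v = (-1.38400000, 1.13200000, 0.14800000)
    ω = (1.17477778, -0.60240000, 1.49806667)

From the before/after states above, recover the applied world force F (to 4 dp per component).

v₁ − v₀ = (0.11600000, 0.13200000, 0.14800000)
F = m·Δv/dt = (2.9000, 3.3000, 3.7000)

F = (2.9000, 3.3000, 3.7000)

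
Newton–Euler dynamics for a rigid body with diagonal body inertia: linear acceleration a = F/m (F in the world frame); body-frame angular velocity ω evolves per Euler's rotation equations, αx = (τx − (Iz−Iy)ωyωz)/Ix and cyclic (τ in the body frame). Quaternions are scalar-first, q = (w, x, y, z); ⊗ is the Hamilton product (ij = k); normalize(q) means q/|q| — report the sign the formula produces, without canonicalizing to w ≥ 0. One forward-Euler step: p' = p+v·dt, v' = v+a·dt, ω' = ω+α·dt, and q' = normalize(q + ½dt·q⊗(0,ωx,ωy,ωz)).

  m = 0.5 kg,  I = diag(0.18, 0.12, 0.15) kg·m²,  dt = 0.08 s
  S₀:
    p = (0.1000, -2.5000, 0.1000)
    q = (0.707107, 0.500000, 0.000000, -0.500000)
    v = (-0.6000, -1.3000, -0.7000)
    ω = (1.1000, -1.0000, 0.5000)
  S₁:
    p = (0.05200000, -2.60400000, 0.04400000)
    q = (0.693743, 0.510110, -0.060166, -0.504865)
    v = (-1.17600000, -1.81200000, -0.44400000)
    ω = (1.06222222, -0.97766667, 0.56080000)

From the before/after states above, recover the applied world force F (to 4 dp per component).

velocity change Δv = (-0.57600000, -0.51200000, 0.25600000)
F = m·Δv/dt = (-3.6000, -3.2000, 1.6000)

F = (-3.6000, -3.2000, 1.6000)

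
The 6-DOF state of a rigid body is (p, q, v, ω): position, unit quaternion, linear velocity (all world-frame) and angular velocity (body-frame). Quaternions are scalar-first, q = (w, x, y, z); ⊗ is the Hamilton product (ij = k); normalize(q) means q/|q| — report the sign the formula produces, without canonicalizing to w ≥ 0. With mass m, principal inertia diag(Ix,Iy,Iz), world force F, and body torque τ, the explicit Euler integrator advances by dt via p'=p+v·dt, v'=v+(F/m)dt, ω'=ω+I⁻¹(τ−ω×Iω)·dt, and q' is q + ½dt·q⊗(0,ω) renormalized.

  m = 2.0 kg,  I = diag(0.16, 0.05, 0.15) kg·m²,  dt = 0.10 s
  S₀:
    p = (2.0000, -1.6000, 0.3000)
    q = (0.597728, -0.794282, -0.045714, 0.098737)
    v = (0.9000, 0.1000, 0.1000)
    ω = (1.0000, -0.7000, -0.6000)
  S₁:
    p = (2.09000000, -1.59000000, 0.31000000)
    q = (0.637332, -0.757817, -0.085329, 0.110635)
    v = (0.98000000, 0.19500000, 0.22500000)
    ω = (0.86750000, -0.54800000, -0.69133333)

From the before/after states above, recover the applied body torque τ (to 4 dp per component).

Δω = ω₁−ω₀ = (-0.13250000, 0.15200000, -0.09133333)
τ = I·(Δω/dt) + ω₀×(Iω₀) = (-0.1700, 0.0700, -0.0600)

τ = (-0.1700, 0.0700, -0.0600)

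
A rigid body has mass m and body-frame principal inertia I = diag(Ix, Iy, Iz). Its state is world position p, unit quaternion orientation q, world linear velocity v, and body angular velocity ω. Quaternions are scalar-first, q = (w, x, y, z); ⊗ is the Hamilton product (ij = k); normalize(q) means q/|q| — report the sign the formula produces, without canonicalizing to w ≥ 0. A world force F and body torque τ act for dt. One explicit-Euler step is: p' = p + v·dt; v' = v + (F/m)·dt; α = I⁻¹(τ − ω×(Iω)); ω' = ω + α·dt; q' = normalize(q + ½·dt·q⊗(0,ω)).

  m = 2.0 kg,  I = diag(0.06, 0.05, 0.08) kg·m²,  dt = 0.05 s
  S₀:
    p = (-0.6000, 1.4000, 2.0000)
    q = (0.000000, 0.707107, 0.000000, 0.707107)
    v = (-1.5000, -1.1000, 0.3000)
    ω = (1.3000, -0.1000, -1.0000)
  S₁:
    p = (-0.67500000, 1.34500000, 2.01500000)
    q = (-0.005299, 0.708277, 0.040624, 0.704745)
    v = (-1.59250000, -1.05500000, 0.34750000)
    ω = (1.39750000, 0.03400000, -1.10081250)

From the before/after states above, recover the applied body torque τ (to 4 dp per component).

τ = (0.1200, 0.1600, -0.1600)

rate change Δω = (0.09750000, 0.13400000, -0.10081250)
ω₀×(Iω₀) = (0.0030, 0.0260, 0.0013)
I·α + gyro = (0.1200, 0.1600, -0.1600)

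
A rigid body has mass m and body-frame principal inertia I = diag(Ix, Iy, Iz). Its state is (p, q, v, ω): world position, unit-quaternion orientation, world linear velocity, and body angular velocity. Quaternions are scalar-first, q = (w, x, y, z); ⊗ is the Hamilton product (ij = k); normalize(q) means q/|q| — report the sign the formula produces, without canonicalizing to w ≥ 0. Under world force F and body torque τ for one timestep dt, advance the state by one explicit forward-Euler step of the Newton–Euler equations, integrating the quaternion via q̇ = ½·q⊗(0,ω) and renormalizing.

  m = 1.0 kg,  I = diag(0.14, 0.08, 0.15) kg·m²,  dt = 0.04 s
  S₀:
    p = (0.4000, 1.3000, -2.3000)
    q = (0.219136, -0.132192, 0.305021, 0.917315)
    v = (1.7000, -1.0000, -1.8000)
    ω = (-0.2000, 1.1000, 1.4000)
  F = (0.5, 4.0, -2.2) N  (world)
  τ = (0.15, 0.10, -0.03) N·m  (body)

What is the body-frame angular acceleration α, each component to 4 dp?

α = (0.3014, 1.2150, -0.2880)

gyro term ω×Iω = (0.1078, 0.0028, 0.0132)
(τ − ω×Iω)/I = (0.3014, 1.2150, -0.2880)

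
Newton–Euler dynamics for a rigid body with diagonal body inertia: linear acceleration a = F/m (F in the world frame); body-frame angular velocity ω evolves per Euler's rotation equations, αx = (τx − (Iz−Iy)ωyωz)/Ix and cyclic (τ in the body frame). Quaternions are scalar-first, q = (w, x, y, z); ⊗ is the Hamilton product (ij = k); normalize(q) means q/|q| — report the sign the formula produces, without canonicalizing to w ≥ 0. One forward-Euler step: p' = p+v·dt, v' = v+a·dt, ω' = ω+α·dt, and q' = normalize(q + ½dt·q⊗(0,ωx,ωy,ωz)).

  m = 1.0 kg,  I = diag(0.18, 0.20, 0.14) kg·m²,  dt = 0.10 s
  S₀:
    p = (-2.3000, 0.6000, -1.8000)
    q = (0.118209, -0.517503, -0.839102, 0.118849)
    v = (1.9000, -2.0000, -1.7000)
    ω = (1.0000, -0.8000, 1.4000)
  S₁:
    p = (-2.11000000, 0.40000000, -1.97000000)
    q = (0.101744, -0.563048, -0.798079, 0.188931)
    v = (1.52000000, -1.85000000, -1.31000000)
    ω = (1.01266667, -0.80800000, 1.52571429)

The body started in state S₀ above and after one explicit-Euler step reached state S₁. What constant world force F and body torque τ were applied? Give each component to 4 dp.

F = (-3.8000, 1.5000, 3.9000)
τ = (0.0900, 0.0400, 0.1600)

Δω = ω₁−ω₀ = (0.01266667, -0.00800000, 0.12571429)
I·α + gyro = (0.0900, 0.0400, 0.1600)
velocity change Δv = (-0.38000000, 0.15000000, 0.39000000)
applied force F = (-3.8000, 1.5000, 3.9000)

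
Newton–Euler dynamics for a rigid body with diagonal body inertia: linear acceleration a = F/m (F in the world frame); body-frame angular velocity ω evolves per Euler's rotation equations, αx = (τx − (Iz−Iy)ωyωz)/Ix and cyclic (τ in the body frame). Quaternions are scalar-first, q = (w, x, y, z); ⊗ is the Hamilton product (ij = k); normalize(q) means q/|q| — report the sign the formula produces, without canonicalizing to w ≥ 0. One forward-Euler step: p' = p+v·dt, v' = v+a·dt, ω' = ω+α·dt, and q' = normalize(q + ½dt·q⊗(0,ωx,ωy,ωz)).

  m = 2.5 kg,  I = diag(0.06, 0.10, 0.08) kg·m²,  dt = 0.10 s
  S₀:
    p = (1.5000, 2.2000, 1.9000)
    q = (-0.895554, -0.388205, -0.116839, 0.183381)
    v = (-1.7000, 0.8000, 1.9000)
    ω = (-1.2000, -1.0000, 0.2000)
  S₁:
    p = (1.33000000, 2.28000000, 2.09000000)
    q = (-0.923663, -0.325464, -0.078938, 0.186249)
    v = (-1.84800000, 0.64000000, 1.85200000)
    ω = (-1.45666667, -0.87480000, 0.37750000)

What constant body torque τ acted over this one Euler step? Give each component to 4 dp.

τ = (-0.1500, 0.1300, 0.1900)

rate change Δω = (-0.25666667, 0.12520000, 0.17750000)
gyro term ω₀×Iω₀ = (0.0040, 0.0048, 0.0480)
applied torque τ = (-0.1500, 0.1300, 0.1900)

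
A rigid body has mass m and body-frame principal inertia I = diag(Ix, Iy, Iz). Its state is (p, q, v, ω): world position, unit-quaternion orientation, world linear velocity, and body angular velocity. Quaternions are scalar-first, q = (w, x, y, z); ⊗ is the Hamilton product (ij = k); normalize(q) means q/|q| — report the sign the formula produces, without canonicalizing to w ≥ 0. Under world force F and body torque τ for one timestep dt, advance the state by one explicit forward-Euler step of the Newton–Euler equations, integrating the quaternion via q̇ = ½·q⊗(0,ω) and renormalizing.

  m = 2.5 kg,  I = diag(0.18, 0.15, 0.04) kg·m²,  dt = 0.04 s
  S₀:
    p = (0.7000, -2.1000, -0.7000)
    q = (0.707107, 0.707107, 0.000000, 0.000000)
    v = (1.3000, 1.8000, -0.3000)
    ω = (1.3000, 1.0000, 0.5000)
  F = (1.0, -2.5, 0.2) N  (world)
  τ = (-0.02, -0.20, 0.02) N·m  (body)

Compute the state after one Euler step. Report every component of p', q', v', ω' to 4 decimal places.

p + v·dt = (0.7520, -2.0280, -0.7120)
v' = v + a·dt = (1.3160, 1.7600, -0.2968)
gyro term ω×Iω = (-0.0550, 0.0910, -0.0390)
α = I⁻¹(τ − ω×Iω) = (0.1944, -1.9400, 1.4750)
ω + α·dt = (1.3078, 0.9224, 0.5590)
2q̇ = q⊗(0,ω) = (-0.9192391, 0.9192391, 0.3535535, 1.0606605)
q + ½dt·q⊗(0,ω), renormalized = (0.6883, 0.7251, 0.0071, 0.0212)

p' = (0.7520, -2.0280, -0.7120)
q' = (0.6883, 0.7251, 0.0071, 0.0212)
v' = (1.3160, 1.7600, -0.2968)
ω' = (1.3078, 0.9224, 0.5590)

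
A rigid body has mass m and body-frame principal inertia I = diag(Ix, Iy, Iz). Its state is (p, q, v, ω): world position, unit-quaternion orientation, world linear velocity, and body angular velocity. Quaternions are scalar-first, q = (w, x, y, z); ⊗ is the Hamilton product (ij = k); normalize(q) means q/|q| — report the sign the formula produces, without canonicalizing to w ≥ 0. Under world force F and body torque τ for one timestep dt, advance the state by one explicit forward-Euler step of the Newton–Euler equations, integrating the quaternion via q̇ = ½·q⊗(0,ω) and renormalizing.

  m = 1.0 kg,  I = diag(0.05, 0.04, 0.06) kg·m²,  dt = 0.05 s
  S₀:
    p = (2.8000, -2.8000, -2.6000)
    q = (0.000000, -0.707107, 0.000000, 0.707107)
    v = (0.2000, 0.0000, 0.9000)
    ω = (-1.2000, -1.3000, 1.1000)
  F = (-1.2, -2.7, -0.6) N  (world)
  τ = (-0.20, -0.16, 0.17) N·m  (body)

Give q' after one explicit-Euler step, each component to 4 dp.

q⊗(0,ω) = (-1.6263461, 0.9192391, -0.0707107, 0.9192391)
updated quaternion q' = (-0.0406, -0.6832, -0.0018, 0.7291)

q' = (-0.0406, -0.6832, -0.0018, 0.7291)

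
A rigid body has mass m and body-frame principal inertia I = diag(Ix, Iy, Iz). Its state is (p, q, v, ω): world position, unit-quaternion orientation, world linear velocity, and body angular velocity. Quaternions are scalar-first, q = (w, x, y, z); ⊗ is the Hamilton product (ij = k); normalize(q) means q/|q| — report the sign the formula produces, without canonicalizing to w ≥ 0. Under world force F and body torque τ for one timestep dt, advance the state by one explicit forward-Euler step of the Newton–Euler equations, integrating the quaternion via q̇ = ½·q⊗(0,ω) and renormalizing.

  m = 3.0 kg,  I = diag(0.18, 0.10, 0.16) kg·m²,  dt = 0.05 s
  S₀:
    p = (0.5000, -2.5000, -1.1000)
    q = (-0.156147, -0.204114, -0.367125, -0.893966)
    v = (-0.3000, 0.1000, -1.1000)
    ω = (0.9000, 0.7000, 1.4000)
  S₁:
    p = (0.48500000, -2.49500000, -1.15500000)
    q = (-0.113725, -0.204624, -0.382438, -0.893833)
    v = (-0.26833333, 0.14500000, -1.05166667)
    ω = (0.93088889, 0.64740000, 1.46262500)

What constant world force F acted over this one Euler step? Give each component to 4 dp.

F = (1.9000, 2.7000, 2.9000)

Δv = v₁−v₀ = (0.03166667, 0.04500000, 0.04833333)
F = m·Δv/dt = (1.9000, 2.7000, 2.9000)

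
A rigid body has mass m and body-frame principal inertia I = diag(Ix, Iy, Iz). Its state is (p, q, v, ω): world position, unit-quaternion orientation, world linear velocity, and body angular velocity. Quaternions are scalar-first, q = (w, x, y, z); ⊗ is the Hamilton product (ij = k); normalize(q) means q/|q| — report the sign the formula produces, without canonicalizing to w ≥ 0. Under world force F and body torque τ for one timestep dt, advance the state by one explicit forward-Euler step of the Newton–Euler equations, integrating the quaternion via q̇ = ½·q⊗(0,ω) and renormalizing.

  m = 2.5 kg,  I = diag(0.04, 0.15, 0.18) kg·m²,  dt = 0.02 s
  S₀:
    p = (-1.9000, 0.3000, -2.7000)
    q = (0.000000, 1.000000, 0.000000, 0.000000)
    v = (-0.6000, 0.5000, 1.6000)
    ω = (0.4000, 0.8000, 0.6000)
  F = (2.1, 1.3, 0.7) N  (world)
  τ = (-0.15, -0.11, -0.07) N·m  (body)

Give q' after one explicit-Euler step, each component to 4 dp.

q⊗(0,ω) = (-0.4000000, 0.0000000, -0.6000000, 0.8000000)
updated quaternion q' = (-0.0040, 0.9999, -0.0060, 0.0080)

q' = (-0.0040, 0.9999, -0.0060, 0.0080)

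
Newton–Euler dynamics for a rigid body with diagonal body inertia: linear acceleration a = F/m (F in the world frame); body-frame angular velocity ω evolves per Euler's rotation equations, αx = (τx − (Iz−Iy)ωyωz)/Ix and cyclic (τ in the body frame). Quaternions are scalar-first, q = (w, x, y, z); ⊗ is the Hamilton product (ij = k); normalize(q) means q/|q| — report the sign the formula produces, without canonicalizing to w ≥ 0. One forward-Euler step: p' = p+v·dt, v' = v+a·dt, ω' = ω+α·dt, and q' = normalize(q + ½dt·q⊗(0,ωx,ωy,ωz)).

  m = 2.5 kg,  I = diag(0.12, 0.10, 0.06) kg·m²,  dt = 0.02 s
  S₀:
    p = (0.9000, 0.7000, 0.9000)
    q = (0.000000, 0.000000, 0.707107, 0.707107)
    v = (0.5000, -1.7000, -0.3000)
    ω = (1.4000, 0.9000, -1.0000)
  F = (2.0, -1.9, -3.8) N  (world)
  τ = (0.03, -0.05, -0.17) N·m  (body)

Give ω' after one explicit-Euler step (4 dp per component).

precession coupling ω×(Iω) = (0.0360, -0.0840, -0.0252)
(τ − ω×Iω)/I = (-0.0500, 0.3400, -2.4133)
ω + α·dt = (1.3990, 0.9068, -1.0483)

ω' = (1.3990, 0.9068, -1.0483)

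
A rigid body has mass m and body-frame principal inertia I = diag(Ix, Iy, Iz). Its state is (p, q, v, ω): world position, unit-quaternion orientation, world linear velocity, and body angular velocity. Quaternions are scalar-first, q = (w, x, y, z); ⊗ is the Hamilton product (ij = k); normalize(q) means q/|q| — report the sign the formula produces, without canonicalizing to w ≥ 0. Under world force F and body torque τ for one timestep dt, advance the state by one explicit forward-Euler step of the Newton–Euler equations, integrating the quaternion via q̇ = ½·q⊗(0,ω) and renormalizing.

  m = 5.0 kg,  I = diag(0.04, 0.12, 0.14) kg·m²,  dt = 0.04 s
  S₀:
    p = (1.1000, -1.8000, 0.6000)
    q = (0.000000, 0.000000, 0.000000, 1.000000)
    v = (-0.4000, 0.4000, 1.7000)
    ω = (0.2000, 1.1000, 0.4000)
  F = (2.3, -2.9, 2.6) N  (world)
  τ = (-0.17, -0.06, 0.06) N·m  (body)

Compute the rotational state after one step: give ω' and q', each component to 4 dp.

ω' = (0.0212, 1.0827, 0.4121)
q' = (-0.0080, -0.0220, 0.0040, 0.9997)

gyro term ω×Iω = (0.0088, -0.0080, 0.0176)
α = I⁻¹(τ − ω×Iω) = (-4.4700, -0.4333, 0.3029)
ω' = ω + α·dt = (0.0212, 1.0827, 0.4121)
Hamilton product q⊗(0,ω) = (-0.4000000, -1.1000000, 0.2000000, 0.0000000)
updated quaternion q' = (-0.0080, -0.0220, 0.0040, 0.9997)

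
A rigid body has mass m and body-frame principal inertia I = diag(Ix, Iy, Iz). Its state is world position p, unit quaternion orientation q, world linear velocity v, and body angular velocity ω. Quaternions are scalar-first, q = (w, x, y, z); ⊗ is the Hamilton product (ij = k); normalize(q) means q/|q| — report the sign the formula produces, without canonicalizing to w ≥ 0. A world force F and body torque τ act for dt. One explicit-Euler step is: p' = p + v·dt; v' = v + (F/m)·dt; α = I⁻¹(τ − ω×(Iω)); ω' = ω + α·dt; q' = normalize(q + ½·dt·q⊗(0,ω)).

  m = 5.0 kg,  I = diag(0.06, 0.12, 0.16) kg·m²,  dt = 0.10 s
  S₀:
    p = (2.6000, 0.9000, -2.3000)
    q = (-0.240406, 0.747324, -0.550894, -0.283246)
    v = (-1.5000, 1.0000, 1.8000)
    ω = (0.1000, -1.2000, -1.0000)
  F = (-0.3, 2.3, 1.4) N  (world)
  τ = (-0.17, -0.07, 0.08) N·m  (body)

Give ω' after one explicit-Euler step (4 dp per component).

ω' = (-0.2633, -1.2667, -0.9455)

(τ − ω×Iω)/I = (-3.6333, -0.6667, 0.5450)
new body rate ω' = (-0.2633, -1.2667, -0.9455)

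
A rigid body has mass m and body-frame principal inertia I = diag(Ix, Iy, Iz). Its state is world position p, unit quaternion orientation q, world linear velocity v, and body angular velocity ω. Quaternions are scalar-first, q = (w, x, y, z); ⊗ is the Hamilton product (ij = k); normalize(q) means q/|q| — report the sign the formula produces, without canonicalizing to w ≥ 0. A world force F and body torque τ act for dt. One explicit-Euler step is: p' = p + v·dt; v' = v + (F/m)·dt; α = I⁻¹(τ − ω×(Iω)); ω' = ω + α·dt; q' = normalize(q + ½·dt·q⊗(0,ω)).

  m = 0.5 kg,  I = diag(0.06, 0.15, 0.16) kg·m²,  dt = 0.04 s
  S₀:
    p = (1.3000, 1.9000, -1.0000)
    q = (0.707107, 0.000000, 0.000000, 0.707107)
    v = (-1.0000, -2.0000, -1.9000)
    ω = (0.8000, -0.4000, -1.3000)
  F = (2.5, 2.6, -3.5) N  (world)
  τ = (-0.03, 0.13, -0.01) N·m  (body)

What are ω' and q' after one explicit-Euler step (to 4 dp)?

precession coupling ω×(Iω) = (0.0052, 0.1040, -0.0288)
angular accel α = (-0.5867, 0.1733, 0.1175)
ω' = ω + α·dt = (0.7765, -0.3931, -1.2953)
2q̇ = q⊗(0,ω) = (0.9192391, 0.8485284, 0.2828428, -0.9192391)
q + ½dt·q⊗(0,ω), renormalized = (0.7251, 0.0170, 0.0057, 0.6884)

ω' = (0.7765, -0.3931, -1.2953)
q' = (0.7251, 0.0170, 0.0057, 0.6884)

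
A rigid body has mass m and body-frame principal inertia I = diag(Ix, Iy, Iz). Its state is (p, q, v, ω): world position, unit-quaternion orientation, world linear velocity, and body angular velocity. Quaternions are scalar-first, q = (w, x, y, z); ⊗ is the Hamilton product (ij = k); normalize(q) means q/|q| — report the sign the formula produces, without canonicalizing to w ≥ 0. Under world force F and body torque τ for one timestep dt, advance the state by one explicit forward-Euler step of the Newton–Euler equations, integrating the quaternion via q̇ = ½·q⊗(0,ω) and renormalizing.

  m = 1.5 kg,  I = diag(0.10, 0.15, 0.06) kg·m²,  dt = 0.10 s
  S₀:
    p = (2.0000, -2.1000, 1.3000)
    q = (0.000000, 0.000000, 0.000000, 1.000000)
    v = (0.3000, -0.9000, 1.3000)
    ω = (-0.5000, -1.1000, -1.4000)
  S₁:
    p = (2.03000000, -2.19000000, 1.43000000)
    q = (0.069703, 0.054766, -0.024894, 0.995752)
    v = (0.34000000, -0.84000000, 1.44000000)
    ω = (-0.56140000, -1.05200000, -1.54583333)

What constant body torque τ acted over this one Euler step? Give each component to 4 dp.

τ = (-0.2000, 0.1000, -0.0600)

rate change Δω = (-0.06140000, 0.04800000, -0.14583333)
gyro term ω₀×Iω₀ = (-0.1386, 0.0280, 0.0275)
I·α + gyro = (-0.2000, 0.1000, -0.0600)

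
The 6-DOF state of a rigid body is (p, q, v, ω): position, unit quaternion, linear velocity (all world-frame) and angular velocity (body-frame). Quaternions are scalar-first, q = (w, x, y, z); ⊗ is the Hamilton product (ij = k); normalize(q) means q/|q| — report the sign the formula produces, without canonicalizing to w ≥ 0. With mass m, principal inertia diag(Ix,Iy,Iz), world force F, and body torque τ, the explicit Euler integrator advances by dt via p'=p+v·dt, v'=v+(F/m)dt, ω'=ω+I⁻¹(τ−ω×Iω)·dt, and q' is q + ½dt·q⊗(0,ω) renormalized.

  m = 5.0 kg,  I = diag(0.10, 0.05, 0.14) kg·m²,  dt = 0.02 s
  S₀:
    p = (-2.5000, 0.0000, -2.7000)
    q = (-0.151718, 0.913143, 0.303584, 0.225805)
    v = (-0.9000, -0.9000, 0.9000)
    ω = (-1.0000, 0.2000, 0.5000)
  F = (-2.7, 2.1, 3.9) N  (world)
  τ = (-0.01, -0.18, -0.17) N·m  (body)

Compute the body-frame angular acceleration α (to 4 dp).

α = (-0.1900, -4.0000, -1.2857)

gyro term ω×Iω = (0.0090, 0.0200, 0.0100)
angular accel α = (-0.1900, -4.0000, -1.2857)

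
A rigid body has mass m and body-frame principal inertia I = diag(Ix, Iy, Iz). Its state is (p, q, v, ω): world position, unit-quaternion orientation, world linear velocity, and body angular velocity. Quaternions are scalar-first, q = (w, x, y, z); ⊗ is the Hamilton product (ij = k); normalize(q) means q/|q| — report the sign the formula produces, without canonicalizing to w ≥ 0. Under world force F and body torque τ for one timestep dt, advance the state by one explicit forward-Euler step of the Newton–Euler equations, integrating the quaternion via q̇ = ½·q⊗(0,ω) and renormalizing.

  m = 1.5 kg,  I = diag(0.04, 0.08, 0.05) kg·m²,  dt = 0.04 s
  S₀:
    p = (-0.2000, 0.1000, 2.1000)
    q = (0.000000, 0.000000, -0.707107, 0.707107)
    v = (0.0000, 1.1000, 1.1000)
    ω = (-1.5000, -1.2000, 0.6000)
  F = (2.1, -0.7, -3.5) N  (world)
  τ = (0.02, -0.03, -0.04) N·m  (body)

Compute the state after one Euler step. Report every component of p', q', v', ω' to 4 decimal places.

ω×(Iω) gyroscopic = (0.0216, 0.0090, 0.0720)
angular accel α = (-0.0400, -0.4875, -2.2400)
new body rate ω' = (-1.5016, -1.2195, 0.5104)
2q̇ = q⊗(0,ω) = (-1.2727926, 0.4242642, -1.0606605, -1.0606605)
q + ½dt·q⊗(0,ω), renormalized = (-0.0254, 0.0085, -0.7277, 0.6853)
a = F/m = (1.4000, -0.4667, -2.3333)
p + v·dt = (-0.2000, 0.1440, 2.1440)
v + (F/m)dt = (0.0560, 1.0813, 1.0067)

p' = (-0.2000, 0.1440, 2.1440)
q' = (-0.0254, 0.0085, -0.7277, 0.6853)
v' = (0.0560, 1.0813, 1.0067)
ω' = (-1.5016, -1.2195, 0.5104)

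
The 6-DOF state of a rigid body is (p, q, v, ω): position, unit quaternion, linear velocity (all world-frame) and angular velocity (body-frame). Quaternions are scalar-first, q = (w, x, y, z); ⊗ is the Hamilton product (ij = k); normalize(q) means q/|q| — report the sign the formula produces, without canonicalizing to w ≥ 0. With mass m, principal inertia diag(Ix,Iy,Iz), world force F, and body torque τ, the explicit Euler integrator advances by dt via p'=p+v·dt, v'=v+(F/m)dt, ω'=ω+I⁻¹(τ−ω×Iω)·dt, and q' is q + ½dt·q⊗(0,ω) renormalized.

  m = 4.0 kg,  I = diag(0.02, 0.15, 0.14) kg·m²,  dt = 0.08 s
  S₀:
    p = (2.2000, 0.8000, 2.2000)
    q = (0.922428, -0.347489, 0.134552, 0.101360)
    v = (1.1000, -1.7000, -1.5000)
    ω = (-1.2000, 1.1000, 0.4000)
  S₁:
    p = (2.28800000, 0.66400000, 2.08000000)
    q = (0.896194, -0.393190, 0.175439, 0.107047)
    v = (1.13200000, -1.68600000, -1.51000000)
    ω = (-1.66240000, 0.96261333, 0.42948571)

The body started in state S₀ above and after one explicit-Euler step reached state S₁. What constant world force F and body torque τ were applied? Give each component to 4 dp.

Δv = v₁−v₀ = (0.03200000, 0.01400000, -0.01000000)
F = m·Δv/dt = (1.6000, 0.7000, -0.5000)
Δω = ω₁−ω₀ = (-0.46240000, -0.13738667, 0.02948571)
I·α + gyro = (-0.1200, -0.2000, -0.1200)

F = (1.6000, 0.7000, -0.5000)
τ = (-0.1200, -0.2000, -0.1200)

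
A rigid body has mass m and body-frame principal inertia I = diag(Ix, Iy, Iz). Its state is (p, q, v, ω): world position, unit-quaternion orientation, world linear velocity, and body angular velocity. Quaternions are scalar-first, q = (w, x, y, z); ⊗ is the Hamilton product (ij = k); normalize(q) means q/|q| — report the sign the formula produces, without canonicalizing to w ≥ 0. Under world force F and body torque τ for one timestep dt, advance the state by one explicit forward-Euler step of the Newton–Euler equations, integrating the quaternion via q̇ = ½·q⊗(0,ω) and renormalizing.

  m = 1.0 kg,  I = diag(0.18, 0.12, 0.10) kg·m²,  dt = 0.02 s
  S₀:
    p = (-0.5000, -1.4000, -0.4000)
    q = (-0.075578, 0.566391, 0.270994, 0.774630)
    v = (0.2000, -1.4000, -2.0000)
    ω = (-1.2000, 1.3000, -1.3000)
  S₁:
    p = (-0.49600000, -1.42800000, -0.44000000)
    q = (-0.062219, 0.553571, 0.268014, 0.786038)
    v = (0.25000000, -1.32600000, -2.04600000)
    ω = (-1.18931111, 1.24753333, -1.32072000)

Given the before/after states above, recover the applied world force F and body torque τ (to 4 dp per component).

F = (2.5000, 3.7000, -2.3000)
τ = (0.1300, -0.1900, -0.0100)

Δω = ω₁−ω₀ = (0.01068889, -0.05246667, -0.02072000)
ω₀×(Iω₀) = (0.0338, 0.1248, 0.0936)
applied torque τ = (0.1300, -0.1900, -0.0100)
Δv = v₁−v₀ = (0.05000000, 0.07400000, -0.04600000)
F = m·Δv/dt = (2.5000, 3.7000, -2.3000)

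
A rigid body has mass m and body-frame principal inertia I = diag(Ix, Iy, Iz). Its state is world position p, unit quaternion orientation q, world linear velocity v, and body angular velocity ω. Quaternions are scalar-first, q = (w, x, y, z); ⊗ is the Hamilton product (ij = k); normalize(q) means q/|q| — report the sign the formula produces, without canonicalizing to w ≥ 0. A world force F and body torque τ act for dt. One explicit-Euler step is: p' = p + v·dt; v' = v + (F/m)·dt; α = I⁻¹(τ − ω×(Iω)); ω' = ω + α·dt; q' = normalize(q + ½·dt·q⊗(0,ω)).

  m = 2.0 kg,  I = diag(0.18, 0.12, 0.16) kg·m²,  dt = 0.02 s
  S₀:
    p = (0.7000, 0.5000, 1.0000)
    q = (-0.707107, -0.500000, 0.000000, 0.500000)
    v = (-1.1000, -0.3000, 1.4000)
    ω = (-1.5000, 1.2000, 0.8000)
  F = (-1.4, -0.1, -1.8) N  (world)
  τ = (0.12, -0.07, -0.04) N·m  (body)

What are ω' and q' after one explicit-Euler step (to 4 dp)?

ω' = (-1.4909, 1.1923, 0.7815)
q' = (-0.7185, -0.4953, -0.0120, 0.4882)

α = I⁻¹(τ − ω×Iω) = (0.4533, -0.3833, -0.9250)
new body rate ω' = (-1.4909, 1.1923, 0.7815)
q⊗(0,ω) = (-1.1500000, 0.4606605, -1.1985284, -1.1656856)
q' = normalize(q + ½dt·q⊗(0,ω)) = (-0.7185, -0.4953, -0.0120, 0.4882)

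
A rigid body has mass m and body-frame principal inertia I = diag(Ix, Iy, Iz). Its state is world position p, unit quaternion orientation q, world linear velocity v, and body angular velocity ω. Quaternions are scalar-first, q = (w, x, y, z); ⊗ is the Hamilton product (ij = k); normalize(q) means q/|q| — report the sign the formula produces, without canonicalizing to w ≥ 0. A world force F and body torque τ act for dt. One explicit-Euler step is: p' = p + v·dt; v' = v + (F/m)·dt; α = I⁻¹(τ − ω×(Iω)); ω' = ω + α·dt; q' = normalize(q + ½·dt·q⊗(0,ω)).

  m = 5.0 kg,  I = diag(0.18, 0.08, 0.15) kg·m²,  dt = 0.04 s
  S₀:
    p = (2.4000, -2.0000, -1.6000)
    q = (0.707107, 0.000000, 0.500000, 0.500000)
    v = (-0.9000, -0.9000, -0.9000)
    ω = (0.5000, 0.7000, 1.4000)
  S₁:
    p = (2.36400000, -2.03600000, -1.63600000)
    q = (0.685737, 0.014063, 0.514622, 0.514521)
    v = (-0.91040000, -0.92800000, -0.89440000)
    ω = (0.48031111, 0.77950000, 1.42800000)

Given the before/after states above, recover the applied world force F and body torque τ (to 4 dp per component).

F = (-1.3000, -3.5000, 0.7000)
τ = (-0.0200, 0.1800, 0.0700)

ω₁ − ω₀ = (-0.01968889, 0.07950000, 0.02800000)
τ = I·(Δω/dt) + ω₀×(Iω₀) = (-0.0200, 0.1800, 0.0700)
velocity change Δv = (-0.01040000, -0.02800000, 0.00560000)
F = m·Δv/dt = (-1.3000, -3.5000, 0.7000)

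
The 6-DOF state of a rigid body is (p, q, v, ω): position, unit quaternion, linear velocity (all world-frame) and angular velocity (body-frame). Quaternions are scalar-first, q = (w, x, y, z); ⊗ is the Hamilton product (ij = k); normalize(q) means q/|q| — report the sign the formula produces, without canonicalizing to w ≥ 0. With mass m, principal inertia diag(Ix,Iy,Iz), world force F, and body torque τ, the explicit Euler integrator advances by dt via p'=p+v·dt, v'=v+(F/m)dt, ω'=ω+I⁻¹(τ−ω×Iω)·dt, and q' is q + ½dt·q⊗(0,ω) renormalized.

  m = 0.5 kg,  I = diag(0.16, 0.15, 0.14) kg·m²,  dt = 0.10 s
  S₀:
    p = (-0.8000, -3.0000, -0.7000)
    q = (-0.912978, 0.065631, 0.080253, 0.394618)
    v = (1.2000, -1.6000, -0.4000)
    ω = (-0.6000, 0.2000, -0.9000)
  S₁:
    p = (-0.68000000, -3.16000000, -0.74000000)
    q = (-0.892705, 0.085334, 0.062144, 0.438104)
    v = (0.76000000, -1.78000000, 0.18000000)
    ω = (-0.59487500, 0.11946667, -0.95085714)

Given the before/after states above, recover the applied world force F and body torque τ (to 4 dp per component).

F = (-2.2000, -0.9000, 2.9000)
τ = (0.0100, -0.1100, -0.0700)

v₁ − v₀ = (-0.44000000, -0.18000000, 0.58000000)
applied force F = (-2.2000, -0.9000, 2.9000)
Δω = ω₁−ω₀ = (0.00512500, -0.08053333, -0.05085714)
ω₀×(Iω₀) = (0.0018, 0.0108, 0.0012)
τ = I·(Δω/dt) + ω₀×(Iω₀) = (0.0100, -0.1100, -0.0700)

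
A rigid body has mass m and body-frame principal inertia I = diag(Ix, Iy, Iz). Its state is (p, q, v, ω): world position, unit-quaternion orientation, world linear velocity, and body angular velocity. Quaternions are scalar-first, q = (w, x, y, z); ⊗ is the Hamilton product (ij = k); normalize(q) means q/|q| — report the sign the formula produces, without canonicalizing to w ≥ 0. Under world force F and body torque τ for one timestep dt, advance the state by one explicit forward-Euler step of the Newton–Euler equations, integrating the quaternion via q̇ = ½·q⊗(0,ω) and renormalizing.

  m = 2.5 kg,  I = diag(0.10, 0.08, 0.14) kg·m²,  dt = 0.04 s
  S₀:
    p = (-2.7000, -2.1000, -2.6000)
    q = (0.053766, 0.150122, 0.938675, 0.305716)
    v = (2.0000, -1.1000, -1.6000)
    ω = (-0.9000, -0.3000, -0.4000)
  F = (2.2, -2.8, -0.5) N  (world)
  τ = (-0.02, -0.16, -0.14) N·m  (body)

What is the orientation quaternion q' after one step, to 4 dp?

q' = (0.0645, 0.1434, 0.9339, 0.3212)

Hamilton product q⊗(0,ω) = (0.5389987, -0.3321446, -0.2312254, 0.7782645)
q + ½dt·q⊗(0,ω), renormalized = (0.0645, 0.1434, 0.9339, 0.3212)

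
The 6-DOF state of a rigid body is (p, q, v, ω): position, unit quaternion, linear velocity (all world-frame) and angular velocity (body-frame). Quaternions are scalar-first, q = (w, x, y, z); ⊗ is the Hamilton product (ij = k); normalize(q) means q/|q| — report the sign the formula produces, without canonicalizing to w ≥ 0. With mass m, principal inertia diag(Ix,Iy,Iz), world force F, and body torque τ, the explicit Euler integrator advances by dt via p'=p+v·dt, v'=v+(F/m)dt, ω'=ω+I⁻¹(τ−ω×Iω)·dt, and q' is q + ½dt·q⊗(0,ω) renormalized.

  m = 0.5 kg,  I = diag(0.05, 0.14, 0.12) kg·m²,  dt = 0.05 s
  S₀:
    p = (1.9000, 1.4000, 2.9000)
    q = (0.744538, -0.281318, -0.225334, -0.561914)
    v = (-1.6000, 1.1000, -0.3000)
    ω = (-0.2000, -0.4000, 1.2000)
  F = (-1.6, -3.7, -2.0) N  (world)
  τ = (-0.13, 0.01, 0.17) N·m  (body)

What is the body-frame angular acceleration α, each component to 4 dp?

precession coupling ω×(Iω) = (0.0096, 0.0168, 0.0072)
α = I⁻¹(τ − ω×Iω) = (-2.7920, -0.0486, 1.3567)

α = (-2.7920, -0.0486, 1.3567)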